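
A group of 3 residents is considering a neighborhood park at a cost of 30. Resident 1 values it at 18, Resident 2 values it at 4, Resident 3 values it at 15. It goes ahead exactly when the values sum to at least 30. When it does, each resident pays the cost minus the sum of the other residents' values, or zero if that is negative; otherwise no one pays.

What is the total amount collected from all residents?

Total value 37 ≥ cost 30, so it is built.
Resident 1: others sum to 19; max(0, 30 - 19) = 11.
Resident 2: others sum to 33; max(0, 30 - 33) = 0.
Resident 3: others sum to 22; max(0, 30 - 22) = 8.
Total collected = 11 + 0 + 8 = 19.

19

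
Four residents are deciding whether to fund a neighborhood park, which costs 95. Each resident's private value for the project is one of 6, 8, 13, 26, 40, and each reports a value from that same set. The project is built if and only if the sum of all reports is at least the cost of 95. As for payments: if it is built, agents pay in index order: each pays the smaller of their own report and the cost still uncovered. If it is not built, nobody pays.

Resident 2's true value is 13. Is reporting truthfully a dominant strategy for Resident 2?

Consider the case where Resident 1 reports 8, Resident 3 reports 40 and Resident 4 reports 40.
Truthful report 13: project built, pays 13, utility 13 - 13 = 0.
Report 8 instead: project built, pays 8, utility 13 - 8 = 5.
Since 5 > 0, reporting 8 is strictly better here, so truthful reporting is not dominant.

No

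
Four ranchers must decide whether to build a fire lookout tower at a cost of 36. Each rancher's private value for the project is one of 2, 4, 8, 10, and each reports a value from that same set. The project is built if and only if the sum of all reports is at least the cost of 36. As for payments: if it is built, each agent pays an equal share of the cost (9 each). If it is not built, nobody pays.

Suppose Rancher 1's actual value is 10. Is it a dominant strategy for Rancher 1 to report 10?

Yes

Check each profile of the others' reports and compare truth against every alternative report.
Others report (8, 8, 10): truth gives 1, best alternative gives 0.
Others report (8, 10, 8): truth gives 1, best alternative gives 0.
Others report (10, 8, 8): truth gives 1, best alternative gives 0.
Others report (8, 10, 10): truth gives 1, best alternative gives 1.
Others report (10, 8, 10): truth gives 1, best alternative gives 1.
Others report (10, 10, 8): truth gives 1, best alternative gives 1.
(Remaining 58 profiles checked similarly; truth is weakly best in each.)
In every case the truthful report is at least as good as any alternative, so it is a dominant strategy.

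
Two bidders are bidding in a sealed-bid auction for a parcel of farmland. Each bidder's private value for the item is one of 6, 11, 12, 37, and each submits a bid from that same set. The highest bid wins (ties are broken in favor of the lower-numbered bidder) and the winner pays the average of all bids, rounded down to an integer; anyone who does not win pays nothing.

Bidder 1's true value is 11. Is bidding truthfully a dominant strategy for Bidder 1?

Consider the case where Bidder 2 bids 6.
Truthful bid 11: wins, pays 8, utility 11 - 8 = 3.
Bid 6 instead: wins, pays 6, utility 11 - 6 = 5.
Since 5 > 3, bidding 6 is strictly better here, so truthful bidding is not dominant.

No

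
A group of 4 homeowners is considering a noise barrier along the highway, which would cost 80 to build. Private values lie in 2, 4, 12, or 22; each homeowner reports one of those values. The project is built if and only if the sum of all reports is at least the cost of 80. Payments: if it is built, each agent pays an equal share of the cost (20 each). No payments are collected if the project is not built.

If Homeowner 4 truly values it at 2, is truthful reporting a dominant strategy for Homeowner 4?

Check each profile of the others' reports and compare truth against every alternative report.
Others report (2, 2, 2): truth gives 0, best alternative gives 0.
Others report (2, 2, 4): truth gives 0, best alternative gives 0.
Others report (2, 2, 12): truth gives 0, best alternative gives 0.
Others report (2, 2, 22): truth gives 0, best alternative gives 0.
Others report (2, 4, 2): truth gives 0, best alternative gives 0.
Others report (2, 4, 4): truth gives 0, best alternative gives 0.
(Remaining 58 profiles checked similarly; truth is weakly best in each.)
In every case the truthful report is at least as good as any alternative, so it is a dominant strategy.

Yes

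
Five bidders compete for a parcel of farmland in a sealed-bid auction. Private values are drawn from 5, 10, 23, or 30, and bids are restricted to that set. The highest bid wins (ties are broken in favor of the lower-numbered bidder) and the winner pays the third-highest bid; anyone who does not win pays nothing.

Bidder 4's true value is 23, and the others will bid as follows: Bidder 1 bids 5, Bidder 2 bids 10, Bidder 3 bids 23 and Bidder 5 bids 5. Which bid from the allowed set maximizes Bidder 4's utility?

Bid 5: loses, pays 0, utility 0.
Bid 10: loses, pays 0, utility 0.
Bid 23: loses, pays 0, utility 0.
Bid 30: wins, pays 10, utility 23 - 10 = 13.
The best choice is 30 with utility 13.

30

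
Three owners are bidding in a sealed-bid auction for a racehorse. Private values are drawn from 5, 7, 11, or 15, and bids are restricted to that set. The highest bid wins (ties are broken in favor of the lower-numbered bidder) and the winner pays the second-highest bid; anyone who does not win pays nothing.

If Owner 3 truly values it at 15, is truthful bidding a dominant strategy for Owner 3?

Yes

Check each profile of the others' bids and compare truth against every alternative bid.
Others bid (5, 11): truth gives 4, best alternative gives 0.
Others bid (7, 11): truth gives 4, best alternative gives 0.
Others bid (11, 5): truth gives 4, best alternative gives 0.
Others bid (11, 7): truth gives 4, best alternative gives 0.
Others bid (11, 11): truth gives 4, best alternative gives 0.
Others bid (5, 5): truth gives 10, best alternative gives 10.
(Remaining 10 profiles checked similarly; truth is weakly best in each.)
In every case the truthful bid is at least as good as any alternative, so it is a dominant strategy.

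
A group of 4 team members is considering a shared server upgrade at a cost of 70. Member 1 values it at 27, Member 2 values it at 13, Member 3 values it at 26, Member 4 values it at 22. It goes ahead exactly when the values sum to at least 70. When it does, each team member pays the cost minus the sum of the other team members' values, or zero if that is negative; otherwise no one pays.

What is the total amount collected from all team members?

Total value 88 ≥ cost 70, so it is built.
Member 1: others sum to 61; max(0, 70 - 61) = 9.
Member 2: others sum to 75; max(0, 70 - 75) = 0.
Member 3: others sum to 62; max(0, 70 - 62) = 8.
Member 4: others sum to 66; max(0, 70 - 66) = 4.
Total collected = 9 + 0 + 8 + 4 = 21.

21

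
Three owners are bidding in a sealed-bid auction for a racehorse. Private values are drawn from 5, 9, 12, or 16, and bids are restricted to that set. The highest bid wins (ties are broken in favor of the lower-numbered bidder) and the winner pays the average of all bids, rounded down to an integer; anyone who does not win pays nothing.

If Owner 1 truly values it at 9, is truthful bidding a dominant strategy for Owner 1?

Consider the case where Owner 2 bids 5 and Owner 3 bids 5.
Truthful bid 9: wins, pays 6, utility 9 - 6 = 3.
Bid 5 instead: wins, pays 5, utility 9 - 5 = 4.
Since 4 > 3, bidding 5 is strictly better here, so truthful bidding is not dominant.

No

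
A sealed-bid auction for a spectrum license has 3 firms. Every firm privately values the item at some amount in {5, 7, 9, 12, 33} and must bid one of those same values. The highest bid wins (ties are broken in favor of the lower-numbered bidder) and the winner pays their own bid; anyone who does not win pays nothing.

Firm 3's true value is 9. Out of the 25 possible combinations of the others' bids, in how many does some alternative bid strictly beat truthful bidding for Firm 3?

Others bid (5, 5): truth gives 0; bid 7 gives 2 > 0. Violating.
Others bid (5, 7): truth gives 0; no alternative beats it.
Others bid (5, 9): truth gives 0; no alternative beats it.
(Checking all 25 profiles: 1 has a profitable deviation, 24 do not.)

1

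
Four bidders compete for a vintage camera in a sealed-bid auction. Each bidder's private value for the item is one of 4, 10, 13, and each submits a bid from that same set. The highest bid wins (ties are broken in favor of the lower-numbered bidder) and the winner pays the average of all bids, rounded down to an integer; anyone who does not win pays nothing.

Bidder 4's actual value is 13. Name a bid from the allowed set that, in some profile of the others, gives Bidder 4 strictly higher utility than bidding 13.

Suppose Bidder 1 bids 4, Bidder 2 bids 4 and Bidder 3 bids 4.
Bid 13: wins, pays 6, utility 13 - 6 = 7.
Bid 10: wins, pays 5, utility 13 - 5 = 8.
So bidding 10 beats truth here (8 > 7).

10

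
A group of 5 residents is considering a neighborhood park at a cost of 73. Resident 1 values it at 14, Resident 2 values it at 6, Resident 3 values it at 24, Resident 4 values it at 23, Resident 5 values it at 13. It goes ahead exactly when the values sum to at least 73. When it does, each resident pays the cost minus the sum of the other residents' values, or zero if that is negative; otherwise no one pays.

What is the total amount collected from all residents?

Total value 80 ≥ cost 73, so it is built.
Resident 1: others sum to 66; max(0, 73 - 66) = 7.
Resident 2: others sum to 74; max(0, 73 - 74) = 0.
Resident 3: others sum to 56; max(0, 73 - 56) = 17.
Resident 4: others sum to 57; max(0, 73 - 57) = 16.
Resident 5: others sum to 67; max(0, 73 - 67) = 6.
Total collected = 7 + 0 + 17 + 16 + 6 = 46.

46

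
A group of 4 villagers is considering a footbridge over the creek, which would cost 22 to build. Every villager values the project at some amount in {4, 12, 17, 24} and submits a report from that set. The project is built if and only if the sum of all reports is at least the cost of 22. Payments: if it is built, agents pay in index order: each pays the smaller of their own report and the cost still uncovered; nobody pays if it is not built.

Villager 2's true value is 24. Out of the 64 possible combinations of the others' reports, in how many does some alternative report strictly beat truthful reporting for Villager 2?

48

Others report (4, 4, 4): truth gives 6; report 12 gives 12 > 6. Violating.
Others report (4, 4, 12): truth gives 6; report 4 gives 20 > 6. Violating.
Others report (4, 4, 17): truth gives 6; report 4 gives 20 > 6. Violating.
Others report (4, 4, 24): truth gives 6; report 4 gives 20 > 6. Violating.
Others report (24, 4, 4): truth gives 24; no alternative beats it.
Others report (24, 4, 12): truth gives 24; no alternative beats it.
(Checking all 64 profiles: 48 have a profitable deviation, 16 do not.)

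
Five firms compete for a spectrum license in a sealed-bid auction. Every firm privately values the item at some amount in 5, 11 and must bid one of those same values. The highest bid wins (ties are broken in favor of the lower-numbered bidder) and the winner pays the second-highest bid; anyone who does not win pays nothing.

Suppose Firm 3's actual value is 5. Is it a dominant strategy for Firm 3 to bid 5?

Yes

Check each profile of the others' bids and compare truth against every alternative bid.
Others bid (5, 5, 5, 11): truth gives 0, best alternative gives -6.
Others bid (5, 5, 11, 5): truth gives 0, best alternative gives -6.
Others bid (5, 5, 11, 11): truth gives 0, best alternative gives -6.
Others bid (5, 5, 5, 5): truth gives 0, best alternative gives 0.
Others bid (5, 11, 5, 5): truth gives 0, best alternative gives 0.
Others bid (5, 11, 5, 11): truth gives 0, best alternative gives 0.
(Remaining 10 profiles checked similarly; truth is weakly best in each.)
In every case the truthful bid is at least as good as any alternative, so it is a dominant strategy.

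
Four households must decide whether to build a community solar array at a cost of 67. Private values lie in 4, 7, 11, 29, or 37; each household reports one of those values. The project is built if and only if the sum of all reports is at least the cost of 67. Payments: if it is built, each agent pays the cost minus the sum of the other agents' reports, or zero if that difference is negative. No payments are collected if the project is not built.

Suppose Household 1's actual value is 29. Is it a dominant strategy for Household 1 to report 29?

Check each profile of the others' reports and compare truth against every alternative report.
Others report (4, 29, 37): truth gives 29, best alternative gives 29.
Others report (4, 37, 29): truth gives 29, best alternative gives 29.
Others report (4, 37, 37): truth gives 29, best alternative gives 29.
Others report (7, 29, 37): truth gives 29, best alternative gives 29.
Others report (7, 37, 29): truth gives 29, best alternative gives 29.
Others report (7, 37, 37): truth gives 29, best alternative gives 29.
(Remaining 119 profiles checked similarly; truth is weakly best in each.)
In every case the truthful report is at least as good as any alternative, so it is a dominant strategy.

Yes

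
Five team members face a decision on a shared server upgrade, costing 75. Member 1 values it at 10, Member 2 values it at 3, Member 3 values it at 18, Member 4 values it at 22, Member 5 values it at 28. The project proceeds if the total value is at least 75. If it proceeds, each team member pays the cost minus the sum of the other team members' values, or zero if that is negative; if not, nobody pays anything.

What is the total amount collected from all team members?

54

Total value 81 ≥ cost 75, so it is built.
Member 1: others sum to 71; max(0, 75 - 71) = 4.
Member 2: others sum to 78; max(0, 75 - 78) = 0.
Member 3: others sum to 63; max(0, 75 - 63) = 12.
Member 4: others sum to 59; max(0, 75 - 59) = 16.
Member 5: others sum to 53; max(0, 75 - 53) = 22.
Total collected = 4 + 0 + 12 + 16 + 22 = 54.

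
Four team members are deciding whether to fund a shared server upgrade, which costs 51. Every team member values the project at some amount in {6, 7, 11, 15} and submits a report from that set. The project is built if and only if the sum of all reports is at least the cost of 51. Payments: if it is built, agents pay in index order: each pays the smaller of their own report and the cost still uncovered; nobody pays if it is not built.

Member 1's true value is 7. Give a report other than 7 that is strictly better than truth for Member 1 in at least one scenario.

Suppose Member 2 reports 15, Member 3 reports 15 and Member 4 reports 15.
Report 7: project built, pays 7, utility 7 - 7 = 0.
Report 6: project built, pays 6, utility 7 - 6 = 1.
So reporting 6 beats truth here (1 > 0).

6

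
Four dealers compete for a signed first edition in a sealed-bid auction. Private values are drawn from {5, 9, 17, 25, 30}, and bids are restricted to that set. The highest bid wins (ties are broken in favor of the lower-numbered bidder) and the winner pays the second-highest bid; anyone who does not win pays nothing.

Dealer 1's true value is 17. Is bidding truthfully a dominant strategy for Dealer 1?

Yes

Check each profile of the others' bids and compare truth against every alternative bid.
Others bid (5, 5, 5): truth gives 12, best alternative gives 12.
Others bid (5, 5, 9): truth gives 8, best alternative gives 8.
Others bid (5, 9, 5): truth gives 8, best alternative gives 8.
Others bid (5, 9, 9): truth gives 8, best alternative gives 8.
Others bid (9, 5, 5): truth gives 8, best alternative gives 8.
Others bid (9, 5, 9): truth gives 8, best alternative gives 8.
(Remaining 119 profiles checked similarly; truth is weakly best in each.)
In every case the truthful bid is at least as good as any alternative, so it is a dominant strategy.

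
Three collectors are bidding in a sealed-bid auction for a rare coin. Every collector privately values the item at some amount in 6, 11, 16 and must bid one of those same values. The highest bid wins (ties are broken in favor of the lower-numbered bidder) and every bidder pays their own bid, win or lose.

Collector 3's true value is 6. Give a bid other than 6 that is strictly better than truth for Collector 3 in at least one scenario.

Suppose Collector 1 bids 6 and Collector 2 bids 6.
Bid 6: loses but pays 6, utility -6.
Bid 11: wins, pays 11, utility 6 - 11 = -5.
So bidding 11 beats truth here (-5 > -6).

11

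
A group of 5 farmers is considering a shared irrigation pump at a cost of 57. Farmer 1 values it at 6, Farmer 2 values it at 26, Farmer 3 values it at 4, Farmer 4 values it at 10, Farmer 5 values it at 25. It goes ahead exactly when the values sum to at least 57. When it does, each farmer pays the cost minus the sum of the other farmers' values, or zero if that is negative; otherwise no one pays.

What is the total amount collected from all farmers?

23

Total value 71 ≥ cost 57, so it is built.
Farmer 1: others sum to 65; max(0, 57 - 65) = 0.
Farmer 2: others sum to 45; max(0, 57 - 45) = 12.
Farmer 3: others sum to 67; max(0, 57 - 67) = 0.
Farmer 4: others sum to 61; max(0, 57 - 61) = 0.
Farmer 5: others sum to 46; max(0, 57 - 46) = 11.
Total collected = 0 + 12 + 0 + 0 + 11 = 23.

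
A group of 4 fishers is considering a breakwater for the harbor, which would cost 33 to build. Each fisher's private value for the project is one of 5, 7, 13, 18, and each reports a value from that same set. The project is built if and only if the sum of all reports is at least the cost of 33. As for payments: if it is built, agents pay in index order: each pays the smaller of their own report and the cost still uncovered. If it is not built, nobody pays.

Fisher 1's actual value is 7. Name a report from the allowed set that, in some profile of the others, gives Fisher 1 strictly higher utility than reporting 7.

Suppose Fisher 2 reports 5, Fisher 3 reports 5 and Fisher 4 reports 18.
Report 7: project built, pays 7, utility 7 - 7 = 0.
Report 5: project built, pays 5, utility 7 - 5 = 2.
So reporting 5 beats truth here (2 > 0).

5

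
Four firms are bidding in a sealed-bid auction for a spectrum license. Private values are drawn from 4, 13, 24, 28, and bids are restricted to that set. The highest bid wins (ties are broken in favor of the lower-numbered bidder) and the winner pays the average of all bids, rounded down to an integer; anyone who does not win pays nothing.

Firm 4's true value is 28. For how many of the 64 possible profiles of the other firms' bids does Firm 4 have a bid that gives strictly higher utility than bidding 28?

Others bid (4, 4, 4): truth gives 18; bid 13 gives 22 > 18. Violating.
Others bid (4, 4, 13): truth gives 16; bid 24 gives 17 > 16. Violating.
Others bid (4, 13, 4): truth gives 16; bid 24 gives 17 > 16. Violating.
Others bid (4, 13, 13): truth gives 14; bid 24 gives 15 > 14. Violating.
Others bid (4, 4, 24): truth gives 13; no alternative beats it.
Others bid (4, 4, 28): truth gives 0; no alternative beats it.
(Checking all 64 profiles: 8 have a profitable deviation, 56 do not.)

8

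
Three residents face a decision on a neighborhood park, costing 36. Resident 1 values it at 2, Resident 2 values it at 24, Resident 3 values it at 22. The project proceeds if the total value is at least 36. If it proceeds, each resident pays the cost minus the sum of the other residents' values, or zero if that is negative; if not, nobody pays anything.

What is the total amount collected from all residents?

22

Total value 48 ≥ cost 36, so it is built.
Resident 1: others sum to 46; max(0, 36 - 46) = 0.
Resident 2: others sum to 24; max(0, 36 - 24) = 12.
Resident 3: others sum to 26; max(0, 36 - 26) = 10.
Total collected = 0 + 12 + 10 = 22.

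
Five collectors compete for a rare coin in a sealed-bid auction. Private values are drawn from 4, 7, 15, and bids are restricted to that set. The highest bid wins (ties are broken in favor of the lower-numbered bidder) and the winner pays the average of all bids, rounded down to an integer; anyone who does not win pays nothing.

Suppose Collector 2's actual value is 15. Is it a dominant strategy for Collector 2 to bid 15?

No

Consider the case where Collector 1 bids 4, Collector 3 bids 4, Collector 4 bids 4 and Collector 5 bids 4.
Truthful bid 15: wins, pays 6, utility 15 - 6 = 9.
Bid 7 instead: wins, pays 4, utility 15 - 4 = 11.
Since 11 > 9, bidding 7 is strictly better here, so truthful bidding is not dominant.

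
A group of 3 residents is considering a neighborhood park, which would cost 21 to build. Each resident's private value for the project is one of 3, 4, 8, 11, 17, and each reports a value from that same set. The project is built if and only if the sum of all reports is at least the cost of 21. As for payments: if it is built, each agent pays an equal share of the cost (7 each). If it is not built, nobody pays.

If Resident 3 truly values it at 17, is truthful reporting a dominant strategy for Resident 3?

Yes

Check each profile of the others' reports and compare truth against every alternative report.
Others report (3, 3): truth gives 10, best alternative gives 0.
Others report (3, 4): truth gives 10, best alternative gives 0.
Others report (4, 3): truth gives 10, best alternative gives 0.
Others report (4, 4): truth gives 10, best alternative gives 0.
Others report (3, 8): truth gives 10, best alternative gives 10.
Others report (3, 11): truth gives 10, best alternative gives 10.
(Remaining 19 profiles checked similarly; truth is weakly best in each.)
In every case the truthful report is at least as good as any alternative, so it is a dominant strategy.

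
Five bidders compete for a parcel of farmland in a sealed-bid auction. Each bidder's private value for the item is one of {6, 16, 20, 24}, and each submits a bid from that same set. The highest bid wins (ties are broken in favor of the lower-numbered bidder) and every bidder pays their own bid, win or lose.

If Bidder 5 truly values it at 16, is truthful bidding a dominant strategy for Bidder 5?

Consider the case where Bidder 1 bids 6, Bidder 2 bids 6, Bidder 3 bids 6 and Bidder 4 bids 16.
Truthful bid 16: loses but pays 16, utility -16.
Bid 6 instead: loses but pays 6, utility -6.
Since -6 > -16, bidding 6 is strictly better here, so truthful bidding is not dominant.

No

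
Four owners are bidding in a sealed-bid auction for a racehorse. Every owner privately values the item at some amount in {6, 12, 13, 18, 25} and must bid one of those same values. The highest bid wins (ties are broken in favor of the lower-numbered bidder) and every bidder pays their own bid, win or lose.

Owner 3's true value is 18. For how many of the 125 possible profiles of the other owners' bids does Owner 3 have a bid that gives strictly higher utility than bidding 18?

Others bid (6, 6, 6): truth gives 0; bid 12 gives 6 > 0. Violating.
Others bid (6, 6, 12): truth gives 0; bid 12 gives 6 > 0. Violating.
Others bid (6, 6, 13): truth gives 0; bid 13 gives 5 > 0. Violating.
Others bid (6, 6, 25): truth gives -18; bid 6 gives -6 > -18. Violating.
Others bid (6, 6, 18): truth gives 0; no alternative beats it.
Others bid (6, 12, 18): truth gives 0; no alternative beats it.
(Checking all 125 profiles: 101 have a profitable deviation, 24 do not.)

101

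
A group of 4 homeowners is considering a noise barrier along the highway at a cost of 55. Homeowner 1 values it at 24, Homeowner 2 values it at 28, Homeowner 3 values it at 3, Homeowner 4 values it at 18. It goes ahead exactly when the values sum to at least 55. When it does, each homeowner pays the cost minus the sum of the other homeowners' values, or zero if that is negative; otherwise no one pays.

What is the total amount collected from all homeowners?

Total value 73 ≥ cost 55, so it is built.
Homeowner 1: others sum to 49; max(0, 55 - 49) = 6.
Homeowner 2: others sum to 45; max(0, 55 - 45) = 10.
Homeowner 3: others sum to 70; max(0, 55 - 70) = 0.
Homeowner 4: others sum to 55; max(0, 55 - 55) = 0.
Total collected = 6 + 10 + 0 + 0 = 16.

16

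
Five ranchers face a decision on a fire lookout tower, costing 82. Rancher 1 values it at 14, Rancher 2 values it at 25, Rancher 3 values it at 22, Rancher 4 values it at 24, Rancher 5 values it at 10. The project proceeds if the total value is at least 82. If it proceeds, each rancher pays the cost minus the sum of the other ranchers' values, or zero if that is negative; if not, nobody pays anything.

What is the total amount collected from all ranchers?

33

Total value 95 ≥ cost 82, so it is built.
Rancher 1: others sum to 81; max(0, 82 - 81) = 1.
Rancher 2: others sum to 70; max(0, 82 - 70) = 12.
Rancher 3: others sum to 73; max(0, 82 - 73) = 9.
Rancher 4: others sum to 71; max(0, 82 - 71) = 11.
Rancher 5: others sum to 85; max(0, 82 - 85) = 0.
Total collected = 1 + 12 + 9 + 11 + 0 = 33.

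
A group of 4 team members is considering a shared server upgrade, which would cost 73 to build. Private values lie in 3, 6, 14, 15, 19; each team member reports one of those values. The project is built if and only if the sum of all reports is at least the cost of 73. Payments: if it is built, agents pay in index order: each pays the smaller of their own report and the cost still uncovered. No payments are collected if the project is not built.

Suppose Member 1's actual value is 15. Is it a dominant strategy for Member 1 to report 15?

Yes

Check each profile of the others' reports and compare truth against every alternative report.
Others report (3, 3, 3): truth gives 0, best alternative gives 0.
Others report (3, 3, 6): truth gives 0, best alternative gives 0.
Others report (3, 3, 14): truth gives 0, best alternative gives 0.
Others report (3, 3, 15): truth gives 0, best alternative gives 0.
Others report (3, 3, 19): truth gives 0, best alternative gives 0.
Others report (3, 6, 3): truth gives 0, best alternative gives 0.
(Remaining 119 profiles checked similarly; truth is weakly best in each.)
In every case the truthful report is at least as good as any alternative, so it is a dominant strategy.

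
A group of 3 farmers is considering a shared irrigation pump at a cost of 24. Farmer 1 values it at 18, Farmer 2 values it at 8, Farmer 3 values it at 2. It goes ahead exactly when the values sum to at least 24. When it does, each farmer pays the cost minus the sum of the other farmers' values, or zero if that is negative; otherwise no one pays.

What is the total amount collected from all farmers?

18

Total value 28 ≥ cost 24, so it is built.
Farmer 1: others sum to 10; max(0, 24 - 10) = 14.
Farmer 2: others sum to 20; max(0, 24 - 20) = 4.
Farmer 3: others sum to 26; max(0, 24 - 26) = 0.
Total collected = 14 + 4 + 0 = 18.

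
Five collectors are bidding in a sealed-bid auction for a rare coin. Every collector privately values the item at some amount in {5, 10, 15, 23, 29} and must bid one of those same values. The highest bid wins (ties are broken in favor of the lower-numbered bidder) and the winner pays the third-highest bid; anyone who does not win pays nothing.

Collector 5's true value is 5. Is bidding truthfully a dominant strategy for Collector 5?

Yes

Check each profile of the others' bids and compare truth against every alternative bid.
Others bid (5, 5, 5, 5): truth gives 0, best alternative gives 0.
Others bid (5, 5, 5, 10): truth gives 0, best alternative gives 0.
Others bid (5, 5, 5, 15): truth gives 0, best alternative gives 0.
Others bid (5, 5, 5, 23): truth gives 0, best alternative gives 0.
Others bid (5, 5, 5, 29): truth gives 0, best alternative gives 0.
Others bid (5, 5, 10, 5): truth gives 0, best alternative gives 0.
(Remaining 619 profiles checked similarly; truth is weakly best in each.)
In every case the truthful bid is at least as good as any alternative, so it is a dominant strategy.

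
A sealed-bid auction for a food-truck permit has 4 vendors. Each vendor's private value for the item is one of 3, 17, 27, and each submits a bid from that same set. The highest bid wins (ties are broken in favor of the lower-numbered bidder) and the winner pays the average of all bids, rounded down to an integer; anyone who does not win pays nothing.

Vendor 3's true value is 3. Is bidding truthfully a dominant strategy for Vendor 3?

Check each profile of the others' bids and compare truth against every alternative bid.
Others bid (3, 3, 17): truth gives 0, best alternative gives -7.
Others bid (3, 3, 3): truth gives 0, best alternative gives -3.
Others bid (3, 3, 27): truth gives 0, best alternative gives 0.
Others bid (3, 17, 3): truth gives 0, best alternative gives 0.
Others bid (3, 17, 17): truth gives 0, best alternative gives 0.
Others bid (3, 17, 27): truth gives 0, best alternative gives 0.
(Remaining 21 profiles checked similarly; truth is weakly best in each.)
In every case the truthful bid is at least as good as any alternative, so it is a dominant strategy.

Yes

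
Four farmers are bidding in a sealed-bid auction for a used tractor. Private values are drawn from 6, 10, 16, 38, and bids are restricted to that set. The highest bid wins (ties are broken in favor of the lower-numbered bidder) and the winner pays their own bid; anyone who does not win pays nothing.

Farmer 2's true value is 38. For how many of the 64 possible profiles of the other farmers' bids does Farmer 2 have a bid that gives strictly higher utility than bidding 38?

Others bid (6, 6, 6): truth gives 0; bid 10 gives 28 > 0. Violating.
Others bid (6, 6, 10): truth gives 0; bid 10 gives 28 > 0. Violating.
Others bid (6, 6, 16): truth gives 0; bid 16 gives 22 > 0. Violating.
Others bid (6, 10, 6): truth gives 0; bid 10 gives 28 > 0. Violating.
Others bid (6, 6, 38): truth gives 0; no alternative beats it.
Others bid (6, 10, 38): truth gives 0; no alternative beats it.
(Checking all 64 profiles: 18 have a profitable deviation, 46 do not.)

18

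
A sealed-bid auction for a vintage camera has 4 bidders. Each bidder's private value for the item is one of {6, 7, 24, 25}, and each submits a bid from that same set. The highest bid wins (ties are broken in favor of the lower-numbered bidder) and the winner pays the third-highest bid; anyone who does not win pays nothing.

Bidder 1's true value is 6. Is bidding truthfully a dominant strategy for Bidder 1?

Yes

Check each profile of the others' bids and compare truth against every alternative bid.
Others bid (6, 7, 7): truth gives 0, best alternative gives -1.
Others bid (7, 6, 7): truth gives 0, best alternative gives -1.
Others bid (7, 7, 6): truth gives 0, best alternative gives -1.
Others bid (7, 7, 7): truth gives 0, best alternative gives -1.
Others bid (6, 6, 6): truth gives 0, best alternative gives 0.
Others bid (6, 6, 7): truth gives 0, best alternative gives 0.
(Remaining 58 profiles checked similarly; truth is weakly best in each.)
In every case the truthful bid is at least as good as any alternative, so it is a dominant strategy.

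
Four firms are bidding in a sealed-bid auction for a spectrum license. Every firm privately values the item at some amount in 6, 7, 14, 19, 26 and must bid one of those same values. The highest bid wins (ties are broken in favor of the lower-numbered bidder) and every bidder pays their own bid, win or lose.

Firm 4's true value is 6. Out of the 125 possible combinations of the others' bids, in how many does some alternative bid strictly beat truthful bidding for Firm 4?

1

Others bid (6, 6, 6): truth gives -6; bid 7 gives -1 > -6. Violating.
Others bid (6, 6, 7): truth gives -6; no alternative beats it.
Others bid (6, 6, 14): truth gives -6; no alternative beats it.
(Checking all 125 profiles: 1 has a profitable deviation, 124 do not.)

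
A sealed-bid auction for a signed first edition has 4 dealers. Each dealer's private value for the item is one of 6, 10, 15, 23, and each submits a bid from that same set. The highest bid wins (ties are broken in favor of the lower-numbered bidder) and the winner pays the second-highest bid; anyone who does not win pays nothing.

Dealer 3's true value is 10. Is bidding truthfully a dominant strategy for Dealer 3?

Check each profile of the others' bids and compare truth against every alternative bid.
Others bid (6, 6, 6): truth gives 4, best alternative gives 4.
Others bid (6, 6, 10): truth gives 0, best alternative gives 0.
Others bid (6, 6, 15): truth gives 0, best alternative gives 0.
Others bid (6, 6, 23): truth gives 0, best alternative gives 0.
Others bid (6, 10, 6): truth gives 0, best alternative gives 0.
Others bid (6, 10, 10): truth gives 0, best alternative gives 0.
(Remaining 58 profiles checked similarly; truth is weakly best in each.)
In every case the truthful bid is at least as good as any alternative, so it is a dominant strategy.

Yes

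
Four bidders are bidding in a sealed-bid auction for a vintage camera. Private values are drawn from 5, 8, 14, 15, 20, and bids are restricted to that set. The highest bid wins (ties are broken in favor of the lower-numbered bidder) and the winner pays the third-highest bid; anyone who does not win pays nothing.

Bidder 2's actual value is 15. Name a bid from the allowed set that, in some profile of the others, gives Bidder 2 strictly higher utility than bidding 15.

20

Suppose Bidder 1 bids 5, Bidder 3 bids 5 and Bidder 4 bids 20.
Bid 15: loses, pays 0, utility 0.
Bid 20: wins, pays 5, utility 15 - 5 = 10.
So bidding 20 beats truth here (10 > 0).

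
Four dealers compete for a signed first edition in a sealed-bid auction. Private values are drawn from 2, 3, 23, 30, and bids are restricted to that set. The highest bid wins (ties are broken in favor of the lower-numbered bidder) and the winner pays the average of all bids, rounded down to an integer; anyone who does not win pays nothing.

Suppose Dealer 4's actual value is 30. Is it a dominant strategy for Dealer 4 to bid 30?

No

Consider the case where Dealer 1 bids 2, Dealer 2 bids 2 and Dealer 3 bids 2.
Truthful bid 30: wins, pays 9, utility 30 - 9 = 21.
Bid 3 instead: wins, pays 2, utility 30 - 2 = 28.
Since 28 > 21, bidding 3 is strictly better here, so truthful bidding is not dominant.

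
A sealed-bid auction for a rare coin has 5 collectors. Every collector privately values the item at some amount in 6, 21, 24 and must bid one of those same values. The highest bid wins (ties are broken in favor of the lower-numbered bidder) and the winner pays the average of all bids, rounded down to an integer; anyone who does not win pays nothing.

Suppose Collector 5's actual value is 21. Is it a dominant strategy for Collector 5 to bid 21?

No

Consider the case where Collector 1 bids 6, Collector 2 bids 6, Collector 3 bids 6 and Collector 4 bids 21.
Truthful bid 21: loses, pays 0, utility 0.
Bid 24 instead: wins, pays 12, utility 21 - 12 = 9.
Since 9 > 0, bidding 24 is strictly better here, so truthful bidding is not dominant.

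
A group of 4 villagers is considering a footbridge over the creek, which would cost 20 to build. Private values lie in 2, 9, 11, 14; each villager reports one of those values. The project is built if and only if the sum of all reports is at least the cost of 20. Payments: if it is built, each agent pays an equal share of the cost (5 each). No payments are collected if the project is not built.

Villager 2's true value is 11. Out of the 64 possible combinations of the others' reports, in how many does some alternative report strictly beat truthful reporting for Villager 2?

Others report (2, 2, 2): truth gives 0; report 14 gives 6 > 0. Violating.
Others report (2, 2, 9): truth gives 6; no alternative beats it.
Others report (2, 2, 11): truth gives 6; no alternative beats it.
(Checking all 64 profiles: 1 has a profitable deviation, 63 do not.)

1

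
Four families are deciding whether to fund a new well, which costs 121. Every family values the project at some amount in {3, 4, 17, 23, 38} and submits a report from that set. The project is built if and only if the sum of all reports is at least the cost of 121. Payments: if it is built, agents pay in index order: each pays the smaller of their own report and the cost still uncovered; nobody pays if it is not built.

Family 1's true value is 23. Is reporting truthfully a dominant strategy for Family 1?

Consider the case where Family 2 reports 38, Family 3 reports 38 and Family 4 reports 38.
Truthful report 23: project built, pays 23, utility 23 - 23 = 0.
Report 17 instead: project built, pays 17, utility 23 - 17 = 6.
Since 6 > 0, reporting 17 is strictly better here, so truthful reporting is not dominant.

No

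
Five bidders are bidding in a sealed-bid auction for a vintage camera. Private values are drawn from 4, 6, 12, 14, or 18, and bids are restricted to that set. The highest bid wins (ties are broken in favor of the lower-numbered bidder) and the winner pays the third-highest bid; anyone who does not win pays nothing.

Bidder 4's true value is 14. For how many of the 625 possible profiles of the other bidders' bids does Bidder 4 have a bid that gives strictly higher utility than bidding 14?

Others bid (4, 4, 4, 18): truth gives 0; bid 18 gives 10 > 0. Violating.
Others bid (4, 4, 6, 18): truth gives 0; bid 18 gives 8 > 0. Violating.
Others bid (4, 4, 12, 18): truth gives 0; bid 18 gives 2 > 0. Violating.
Others bid (4, 4, 14, 4): truth gives 0; bid 18 gives 10 > 0. Violating.
Others bid (4, 4, 4, 4): truth gives 10; no alternative beats it.
Others bid (4, 4, 4, 6): truth gives 10; no alternative beats it.
(Checking all 625 profiles: 108 have a profitable deviation, 517 do not.)

108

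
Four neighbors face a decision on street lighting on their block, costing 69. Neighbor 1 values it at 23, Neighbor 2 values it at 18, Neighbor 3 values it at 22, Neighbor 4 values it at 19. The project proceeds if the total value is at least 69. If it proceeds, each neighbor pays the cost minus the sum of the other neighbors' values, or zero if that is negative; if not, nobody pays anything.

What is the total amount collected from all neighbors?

Total value 82 ≥ cost 69, so it is built.
Neighbor 1: others sum to 59; max(0, 69 - 59) = 10.
Neighbor 2: others sum to 64; max(0, 69 - 64) = 5.
Neighbor 3: others sum to 60; max(0, 69 - 60) = 9.
Neighbor 4: others sum to 63; max(0, 69 - 63) = 6.
Total collected = 10 + 5 + 9 + 6 = 30.

30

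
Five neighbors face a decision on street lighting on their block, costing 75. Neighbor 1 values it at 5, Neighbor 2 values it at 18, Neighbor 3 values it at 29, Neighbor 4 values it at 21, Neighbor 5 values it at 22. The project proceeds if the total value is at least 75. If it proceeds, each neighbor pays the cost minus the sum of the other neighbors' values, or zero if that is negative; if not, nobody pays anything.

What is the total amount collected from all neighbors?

12

Total value 95 ≥ cost 75, so it is built.
Neighbor 1: others sum to 90; max(0, 75 - 90) = 0.
Neighbor 2: others sum to 77; max(0, 75 - 77) = 0.
Neighbor 3: others sum to 66; max(0, 75 - 66) = 9.
Neighbor 4: others sum to 74; max(0, 75 - 74) = 1.
Neighbor 5: others sum to 73; max(0, 75 - 73) = 2.
Total collected = 0 + 0 + 9 + 1 + 2 = 12.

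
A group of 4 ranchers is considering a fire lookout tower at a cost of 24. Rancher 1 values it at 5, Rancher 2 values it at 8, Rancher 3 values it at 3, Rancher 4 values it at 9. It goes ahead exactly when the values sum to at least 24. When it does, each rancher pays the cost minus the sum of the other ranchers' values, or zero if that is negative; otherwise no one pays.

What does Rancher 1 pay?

Total value 25 ≥ cost 24, so the project is built.
The other ranchers' values sum to 20.
Cost minus that sum is 24 - 20 = 4.

4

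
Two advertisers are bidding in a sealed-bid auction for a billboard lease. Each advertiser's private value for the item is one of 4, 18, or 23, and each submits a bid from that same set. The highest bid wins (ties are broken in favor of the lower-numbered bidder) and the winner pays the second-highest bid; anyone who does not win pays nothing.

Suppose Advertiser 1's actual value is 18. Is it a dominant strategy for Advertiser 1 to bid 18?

Check each profile of the others' bids and compare truth against every alternative bid.
Others bid (4): truth gives 14, best alternative gives 14.
Others bid (18): truth gives 0, best alternative gives 0.
Others bid (23): truth gives 0, best alternative gives 0.
In every case the truthful bid is at least as good as any alternative, so it is a dominant strategy.

Yes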